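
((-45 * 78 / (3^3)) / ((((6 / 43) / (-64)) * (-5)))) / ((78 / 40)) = -55040 / 9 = -6115.56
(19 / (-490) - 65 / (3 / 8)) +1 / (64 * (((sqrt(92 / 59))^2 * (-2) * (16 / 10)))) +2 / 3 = -11958839033 / 69242880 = -172.71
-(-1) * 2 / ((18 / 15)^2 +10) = 25 / 143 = 0.17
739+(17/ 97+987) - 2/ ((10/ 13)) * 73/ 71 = 59348792/ 34435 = 1723.50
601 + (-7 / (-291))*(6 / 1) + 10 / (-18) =524314 / 873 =600.59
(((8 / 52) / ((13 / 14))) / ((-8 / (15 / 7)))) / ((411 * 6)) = -5 / 277836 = -0.00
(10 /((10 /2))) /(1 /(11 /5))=22 /5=4.40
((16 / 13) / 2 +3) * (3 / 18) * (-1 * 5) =-235 / 78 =-3.01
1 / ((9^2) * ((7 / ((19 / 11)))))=19 / 6237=0.00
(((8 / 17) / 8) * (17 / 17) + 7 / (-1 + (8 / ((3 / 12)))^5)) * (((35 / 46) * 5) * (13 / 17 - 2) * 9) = -554908370625 / 223036302857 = -2.49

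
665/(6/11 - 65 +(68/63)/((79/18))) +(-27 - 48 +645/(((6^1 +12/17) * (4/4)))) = 160700295/14842078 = 10.83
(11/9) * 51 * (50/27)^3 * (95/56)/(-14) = -277578125/5786802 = -47.97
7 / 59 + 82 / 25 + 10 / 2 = 12388 / 1475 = 8.40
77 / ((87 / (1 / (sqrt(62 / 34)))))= 77 * sqrt(527) / 2697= 0.66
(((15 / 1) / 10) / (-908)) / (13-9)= -3 / 7264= -0.00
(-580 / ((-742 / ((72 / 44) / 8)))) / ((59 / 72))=46980 / 240779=0.20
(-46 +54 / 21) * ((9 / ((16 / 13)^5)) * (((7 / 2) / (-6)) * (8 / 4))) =161.47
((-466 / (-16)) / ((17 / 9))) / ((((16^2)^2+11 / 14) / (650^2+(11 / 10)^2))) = 99.40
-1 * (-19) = 19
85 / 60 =1.42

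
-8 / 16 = -1 / 2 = -0.50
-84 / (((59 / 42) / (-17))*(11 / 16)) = 959616 / 649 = 1478.61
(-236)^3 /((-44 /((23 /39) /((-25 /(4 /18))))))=-151158944 /96525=-1566.01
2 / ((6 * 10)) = 1 / 30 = 0.03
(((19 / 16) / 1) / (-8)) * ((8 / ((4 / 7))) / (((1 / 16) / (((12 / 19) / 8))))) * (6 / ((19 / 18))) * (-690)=195615 / 19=10295.53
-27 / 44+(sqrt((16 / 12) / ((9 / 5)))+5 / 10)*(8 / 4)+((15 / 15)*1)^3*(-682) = -29991 / 44+4*sqrt(15) / 9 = -679.89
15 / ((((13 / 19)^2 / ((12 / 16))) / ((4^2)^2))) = 1039680 / 169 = 6151.95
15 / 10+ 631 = 1265 / 2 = 632.50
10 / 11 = 0.91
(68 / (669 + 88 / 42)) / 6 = 14 / 829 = 0.02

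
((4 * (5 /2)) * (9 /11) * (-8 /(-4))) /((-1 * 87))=-60 /319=-0.19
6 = 6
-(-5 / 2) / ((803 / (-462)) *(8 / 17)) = -1785 / 584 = -3.06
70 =70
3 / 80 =0.04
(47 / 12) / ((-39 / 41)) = -1927 / 468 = -4.12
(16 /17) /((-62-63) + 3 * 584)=16 /27659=0.00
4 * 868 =3472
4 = 4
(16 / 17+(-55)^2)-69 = 50268 / 17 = 2956.94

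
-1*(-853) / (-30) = -853 / 30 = -28.43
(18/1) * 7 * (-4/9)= -56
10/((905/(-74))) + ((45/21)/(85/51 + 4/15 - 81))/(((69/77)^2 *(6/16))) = -154612168/170337471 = -0.91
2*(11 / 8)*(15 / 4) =165 / 16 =10.31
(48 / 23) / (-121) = -0.02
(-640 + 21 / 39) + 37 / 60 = -498299 / 780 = -638.84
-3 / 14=-0.21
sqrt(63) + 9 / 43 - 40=-1711 / 43 + 3 *sqrt(7)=-31.85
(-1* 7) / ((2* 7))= -1 / 2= -0.50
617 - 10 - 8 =599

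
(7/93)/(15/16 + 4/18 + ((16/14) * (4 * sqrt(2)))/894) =0.06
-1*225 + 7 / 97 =-21818 / 97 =-224.93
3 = 3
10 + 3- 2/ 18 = 116/ 9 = 12.89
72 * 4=288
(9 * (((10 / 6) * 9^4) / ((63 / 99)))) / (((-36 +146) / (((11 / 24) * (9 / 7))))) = 649539 / 784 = 828.49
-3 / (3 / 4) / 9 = -4 / 9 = -0.44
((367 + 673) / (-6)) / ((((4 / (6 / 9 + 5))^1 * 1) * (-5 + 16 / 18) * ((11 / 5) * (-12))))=-5525 / 2442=-2.26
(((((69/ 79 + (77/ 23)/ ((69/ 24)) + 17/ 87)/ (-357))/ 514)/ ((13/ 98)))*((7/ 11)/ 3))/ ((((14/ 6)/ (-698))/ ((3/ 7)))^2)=-11868000040824/ 37101795167437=-0.32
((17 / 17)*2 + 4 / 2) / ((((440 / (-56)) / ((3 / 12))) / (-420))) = 588 / 11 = 53.45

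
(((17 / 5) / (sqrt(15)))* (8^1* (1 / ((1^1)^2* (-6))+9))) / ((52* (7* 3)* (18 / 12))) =1802* sqrt(15) / 184275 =0.04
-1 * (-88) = 88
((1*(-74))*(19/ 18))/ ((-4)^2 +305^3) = -703/ 255353769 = -0.00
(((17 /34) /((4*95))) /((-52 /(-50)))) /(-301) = -5 /1189552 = -0.00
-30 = -30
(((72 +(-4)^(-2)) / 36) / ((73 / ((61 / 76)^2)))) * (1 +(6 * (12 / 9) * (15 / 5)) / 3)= 4290313 / 26985472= 0.16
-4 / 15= -0.27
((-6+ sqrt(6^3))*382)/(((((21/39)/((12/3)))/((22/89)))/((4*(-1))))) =10488192/623 - 10488192*sqrt(6)/623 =-24402.13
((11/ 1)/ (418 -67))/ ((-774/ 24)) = -44/ 45279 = -0.00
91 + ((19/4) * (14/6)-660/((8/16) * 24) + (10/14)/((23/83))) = 95945/1932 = 49.66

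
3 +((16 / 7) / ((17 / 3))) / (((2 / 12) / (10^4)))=2880357 / 119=24204.68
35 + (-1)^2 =36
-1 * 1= -1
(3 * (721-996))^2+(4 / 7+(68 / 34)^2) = 4764407 / 7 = 680629.57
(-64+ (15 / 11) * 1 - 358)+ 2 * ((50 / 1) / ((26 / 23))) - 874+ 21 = -169480 / 143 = -1185.17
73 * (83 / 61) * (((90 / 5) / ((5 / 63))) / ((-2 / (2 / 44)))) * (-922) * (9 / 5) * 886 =12628773324342 / 16775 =752832985.06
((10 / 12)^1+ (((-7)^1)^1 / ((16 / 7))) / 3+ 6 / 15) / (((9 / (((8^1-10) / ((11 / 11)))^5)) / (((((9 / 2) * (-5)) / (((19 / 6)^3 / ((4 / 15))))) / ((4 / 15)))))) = 3672 / 6859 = 0.54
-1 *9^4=-6561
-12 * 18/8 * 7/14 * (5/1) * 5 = -675/2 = -337.50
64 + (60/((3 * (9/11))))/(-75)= 8596/135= 63.67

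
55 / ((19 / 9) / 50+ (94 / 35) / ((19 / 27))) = 3291750 / 230947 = 14.25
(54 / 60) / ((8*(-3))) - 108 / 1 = -8643 / 80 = -108.04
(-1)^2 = 1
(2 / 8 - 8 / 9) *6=-23 / 6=-3.83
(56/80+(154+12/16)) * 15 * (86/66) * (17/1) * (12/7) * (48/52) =81816444/1001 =81734.71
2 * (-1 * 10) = -20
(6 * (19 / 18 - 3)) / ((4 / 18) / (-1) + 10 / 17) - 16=-383 / 8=-47.88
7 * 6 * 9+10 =388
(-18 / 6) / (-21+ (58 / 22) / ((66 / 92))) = 1089 / 6289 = 0.17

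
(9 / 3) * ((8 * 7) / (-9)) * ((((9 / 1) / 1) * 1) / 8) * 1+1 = -20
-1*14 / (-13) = 14 / 13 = 1.08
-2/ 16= -1/ 8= -0.12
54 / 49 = 1.10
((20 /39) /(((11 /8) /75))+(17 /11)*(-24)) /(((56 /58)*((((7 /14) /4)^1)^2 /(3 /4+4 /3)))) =-3781600 /3003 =-1259.27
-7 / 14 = -1 / 2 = -0.50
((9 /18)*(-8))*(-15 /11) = 60 /11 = 5.45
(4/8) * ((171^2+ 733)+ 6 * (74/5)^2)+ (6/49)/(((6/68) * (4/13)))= 19169572/1225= 15648.63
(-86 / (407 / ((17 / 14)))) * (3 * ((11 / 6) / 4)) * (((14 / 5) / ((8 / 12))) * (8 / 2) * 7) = -41.49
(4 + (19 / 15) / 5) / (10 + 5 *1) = 319 / 1125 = 0.28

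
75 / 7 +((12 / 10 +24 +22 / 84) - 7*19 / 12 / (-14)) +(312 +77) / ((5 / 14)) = 315327 / 280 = 1126.17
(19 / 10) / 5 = 19 / 50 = 0.38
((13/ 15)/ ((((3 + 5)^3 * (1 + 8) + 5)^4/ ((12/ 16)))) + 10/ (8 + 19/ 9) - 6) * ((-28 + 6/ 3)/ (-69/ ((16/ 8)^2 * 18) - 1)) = -150630877075384236/ 2264142843466805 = -66.53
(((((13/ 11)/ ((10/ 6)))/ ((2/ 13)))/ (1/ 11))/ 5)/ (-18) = -169/ 300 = -0.56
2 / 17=0.12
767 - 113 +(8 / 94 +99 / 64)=1972141 / 3008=655.63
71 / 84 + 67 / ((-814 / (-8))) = 1.50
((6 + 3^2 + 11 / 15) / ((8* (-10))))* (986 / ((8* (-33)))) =29087 / 39600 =0.73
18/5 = 3.60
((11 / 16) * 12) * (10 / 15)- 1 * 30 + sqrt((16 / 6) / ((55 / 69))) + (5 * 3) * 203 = 2 * sqrt(2530) / 55 + 6041 / 2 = 3022.33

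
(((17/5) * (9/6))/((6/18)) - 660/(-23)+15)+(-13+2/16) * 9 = -52329/920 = -56.88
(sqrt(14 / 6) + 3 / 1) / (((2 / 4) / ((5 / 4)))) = 5 * sqrt(21) / 6 + 15 / 2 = 11.32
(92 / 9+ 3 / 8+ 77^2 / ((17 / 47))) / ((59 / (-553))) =-11102418971 / 72216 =-153739.05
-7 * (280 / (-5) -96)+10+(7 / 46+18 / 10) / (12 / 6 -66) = 1073.97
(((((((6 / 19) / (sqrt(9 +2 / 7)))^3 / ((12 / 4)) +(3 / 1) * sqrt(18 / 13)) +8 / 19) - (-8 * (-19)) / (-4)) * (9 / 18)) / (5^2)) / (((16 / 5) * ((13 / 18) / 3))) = 1701 * sqrt(455) / 3767305750 +243 * sqrt(26) / 13520 +1971 / 1976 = 1.09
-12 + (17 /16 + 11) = 1 /16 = 0.06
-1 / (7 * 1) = -1 / 7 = -0.14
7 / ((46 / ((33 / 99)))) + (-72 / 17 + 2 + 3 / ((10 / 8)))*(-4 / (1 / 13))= -99869 / 11730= -8.51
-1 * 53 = -53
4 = 4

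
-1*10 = -10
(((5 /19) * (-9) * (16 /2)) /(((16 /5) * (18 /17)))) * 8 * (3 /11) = -2550 /209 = -12.20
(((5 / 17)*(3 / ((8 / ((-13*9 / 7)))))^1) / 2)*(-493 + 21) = 103545 / 238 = 435.06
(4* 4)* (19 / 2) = 152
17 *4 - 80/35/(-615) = 292756/4305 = 68.00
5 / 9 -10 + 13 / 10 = -733 / 90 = -8.14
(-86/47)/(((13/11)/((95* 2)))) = -179740/611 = -294.17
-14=-14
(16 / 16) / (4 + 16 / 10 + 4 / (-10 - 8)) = 45 / 242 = 0.19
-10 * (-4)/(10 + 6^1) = 5/2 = 2.50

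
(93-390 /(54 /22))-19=-764 /9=-84.89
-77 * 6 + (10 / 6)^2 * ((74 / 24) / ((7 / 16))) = -83618 / 189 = -442.42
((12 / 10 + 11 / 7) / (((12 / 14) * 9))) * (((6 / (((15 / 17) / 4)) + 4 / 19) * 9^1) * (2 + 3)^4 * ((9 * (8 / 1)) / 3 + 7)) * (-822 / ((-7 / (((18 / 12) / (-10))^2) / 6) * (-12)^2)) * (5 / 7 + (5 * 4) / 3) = 5938388985 / 4256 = 1395298.16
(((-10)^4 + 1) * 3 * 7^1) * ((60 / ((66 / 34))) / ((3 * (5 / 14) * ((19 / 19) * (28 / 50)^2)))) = 212521250 / 11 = 19320113.64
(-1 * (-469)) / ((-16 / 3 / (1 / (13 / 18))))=-12663 / 104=-121.76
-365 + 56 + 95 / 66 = -20299 / 66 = -307.56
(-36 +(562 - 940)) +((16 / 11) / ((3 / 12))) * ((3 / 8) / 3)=-4546 / 11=-413.27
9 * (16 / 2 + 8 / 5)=86.40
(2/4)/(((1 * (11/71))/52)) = 1846/11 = 167.82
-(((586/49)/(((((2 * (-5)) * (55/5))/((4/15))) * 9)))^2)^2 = -0.00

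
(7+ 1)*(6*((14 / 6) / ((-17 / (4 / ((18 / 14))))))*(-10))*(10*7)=2195200 / 153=14347.71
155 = 155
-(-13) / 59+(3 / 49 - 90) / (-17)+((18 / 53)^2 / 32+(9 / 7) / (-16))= 5.43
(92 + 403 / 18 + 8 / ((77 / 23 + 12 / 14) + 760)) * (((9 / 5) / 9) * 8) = 183.04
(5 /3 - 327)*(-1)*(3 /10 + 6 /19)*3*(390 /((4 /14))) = 15587208 /19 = 820379.37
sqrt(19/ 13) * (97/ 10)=97 * sqrt(247)/ 130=11.73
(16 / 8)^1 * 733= 1466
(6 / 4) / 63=0.02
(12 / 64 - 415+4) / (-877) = 6573 / 14032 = 0.47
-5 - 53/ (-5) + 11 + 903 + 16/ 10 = 4606/ 5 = 921.20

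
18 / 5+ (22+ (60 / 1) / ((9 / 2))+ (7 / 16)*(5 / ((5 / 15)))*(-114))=-85103 / 120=-709.19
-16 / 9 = -1.78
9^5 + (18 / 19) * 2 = 1121967 / 19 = 59050.89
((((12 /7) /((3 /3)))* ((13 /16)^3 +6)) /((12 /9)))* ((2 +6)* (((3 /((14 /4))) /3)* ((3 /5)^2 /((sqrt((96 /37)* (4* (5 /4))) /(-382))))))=-138068361* sqrt(1110) /6272000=-733.41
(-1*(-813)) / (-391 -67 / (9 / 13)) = -7317 / 4390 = -1.67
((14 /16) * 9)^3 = 250047 /512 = 488.37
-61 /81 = -0.75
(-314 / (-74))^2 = 24649 / 1369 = 18.01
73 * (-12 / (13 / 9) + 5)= -3139 / 13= -241.46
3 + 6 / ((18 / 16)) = 25 / 3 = 8.33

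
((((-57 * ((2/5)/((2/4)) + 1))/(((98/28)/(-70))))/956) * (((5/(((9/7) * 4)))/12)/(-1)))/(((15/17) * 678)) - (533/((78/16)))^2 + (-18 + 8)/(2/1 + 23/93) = -19439359063973/1625605344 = -11958.23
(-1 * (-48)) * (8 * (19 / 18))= 1216 / 3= 405.33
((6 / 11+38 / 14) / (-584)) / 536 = -251 / 24102848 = -0.00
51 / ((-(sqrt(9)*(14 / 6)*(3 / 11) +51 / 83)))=-15521 / 768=-20.21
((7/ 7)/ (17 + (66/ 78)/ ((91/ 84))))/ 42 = 169/ 126210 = 0.00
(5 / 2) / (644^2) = 5 / 829472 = 0.00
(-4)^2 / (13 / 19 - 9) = -152 / 79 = -1.92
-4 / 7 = -0.57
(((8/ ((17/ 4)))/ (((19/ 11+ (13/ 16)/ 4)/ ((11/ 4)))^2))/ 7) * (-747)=-407.66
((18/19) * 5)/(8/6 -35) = -270/1919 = -0.14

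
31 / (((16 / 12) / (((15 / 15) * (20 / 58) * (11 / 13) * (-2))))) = -5115 / 377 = -13.57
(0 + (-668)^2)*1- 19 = 446205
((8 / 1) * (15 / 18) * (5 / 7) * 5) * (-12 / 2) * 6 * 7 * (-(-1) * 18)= -108000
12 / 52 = 3 / 13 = 0.23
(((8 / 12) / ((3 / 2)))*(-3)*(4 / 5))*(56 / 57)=-896 / 855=-1.05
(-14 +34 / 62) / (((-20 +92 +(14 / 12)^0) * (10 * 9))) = -139 / 67890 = -0.00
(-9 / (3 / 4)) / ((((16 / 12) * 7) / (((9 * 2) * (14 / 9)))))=-36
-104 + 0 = -104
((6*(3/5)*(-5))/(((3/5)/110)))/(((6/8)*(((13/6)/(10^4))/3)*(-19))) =792000000/247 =3206477.73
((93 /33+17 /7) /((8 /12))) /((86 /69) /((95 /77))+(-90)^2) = 1986165 /2044431697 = 0.00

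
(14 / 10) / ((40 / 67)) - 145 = -28531 / 200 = -142.66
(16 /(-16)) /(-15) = 1 /15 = 0.07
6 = 6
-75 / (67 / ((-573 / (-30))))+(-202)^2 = 5464871 / 134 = 40782.62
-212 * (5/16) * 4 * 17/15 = -901/3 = -300.33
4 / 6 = 2 / 3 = 0.67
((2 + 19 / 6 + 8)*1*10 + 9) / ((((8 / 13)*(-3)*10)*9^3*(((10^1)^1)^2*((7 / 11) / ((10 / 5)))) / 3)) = -30173 / 30618000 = -0.00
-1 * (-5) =5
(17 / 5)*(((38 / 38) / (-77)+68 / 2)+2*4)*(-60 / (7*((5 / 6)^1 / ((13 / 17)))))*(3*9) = -81704376 / 2695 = -30317.02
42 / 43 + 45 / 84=1821 / 1204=1.51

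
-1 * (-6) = 6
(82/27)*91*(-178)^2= 236426008/27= 8756518.81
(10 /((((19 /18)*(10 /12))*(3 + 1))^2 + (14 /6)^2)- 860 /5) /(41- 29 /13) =-4.42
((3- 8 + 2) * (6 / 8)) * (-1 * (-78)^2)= 13689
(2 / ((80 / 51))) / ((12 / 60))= 51 / 8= 6.38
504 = 504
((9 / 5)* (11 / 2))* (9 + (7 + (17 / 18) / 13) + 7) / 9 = 59389 / 2340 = 25.38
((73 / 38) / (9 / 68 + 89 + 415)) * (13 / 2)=1241 / 50103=0.02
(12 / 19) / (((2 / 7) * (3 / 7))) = 5.16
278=278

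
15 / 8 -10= -65 / 8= -8.12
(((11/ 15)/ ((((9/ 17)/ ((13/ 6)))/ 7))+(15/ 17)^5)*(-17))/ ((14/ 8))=-49553600638/ 236782035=-209.28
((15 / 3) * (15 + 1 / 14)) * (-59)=-62245 / 14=-4446.07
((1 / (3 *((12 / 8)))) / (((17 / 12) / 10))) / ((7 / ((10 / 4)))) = 200 / 357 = 0.56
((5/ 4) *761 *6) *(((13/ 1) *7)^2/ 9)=31509205/ 6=5251534.17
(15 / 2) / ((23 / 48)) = 360 / 23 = 15.65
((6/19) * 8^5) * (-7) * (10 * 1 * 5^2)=-18108631.58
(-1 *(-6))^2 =36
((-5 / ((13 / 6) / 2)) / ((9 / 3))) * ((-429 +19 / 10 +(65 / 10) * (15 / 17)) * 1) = 143264 / 221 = 648.25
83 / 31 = 2.68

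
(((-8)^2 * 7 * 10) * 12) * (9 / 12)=40320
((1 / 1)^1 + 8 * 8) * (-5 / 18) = -325 / 18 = -18.06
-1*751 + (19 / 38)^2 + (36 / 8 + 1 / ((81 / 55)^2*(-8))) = -39172195 / 52488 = -746.31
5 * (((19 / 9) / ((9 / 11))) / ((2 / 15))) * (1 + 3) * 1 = 10450 / 27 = 387.04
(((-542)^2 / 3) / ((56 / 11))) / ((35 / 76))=30698338 / 735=41766.45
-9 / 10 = -0.90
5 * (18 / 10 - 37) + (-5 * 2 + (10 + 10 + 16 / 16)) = -165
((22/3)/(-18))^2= 0.17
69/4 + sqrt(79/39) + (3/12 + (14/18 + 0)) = sqrt(3081)/39 + 329/18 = 19.70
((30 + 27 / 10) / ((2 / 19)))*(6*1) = 18639 / 10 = 1863.90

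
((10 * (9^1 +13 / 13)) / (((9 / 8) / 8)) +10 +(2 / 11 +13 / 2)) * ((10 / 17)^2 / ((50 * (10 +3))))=144103 / 371943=0.39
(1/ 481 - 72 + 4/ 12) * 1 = -103412/ 1443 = -71.66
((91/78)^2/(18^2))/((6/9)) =49/7776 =0.01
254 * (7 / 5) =1778 / 5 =355.60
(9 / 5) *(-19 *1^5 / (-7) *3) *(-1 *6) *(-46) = 141588 / 35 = 4045.37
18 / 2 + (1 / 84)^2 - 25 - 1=-119951 / 7056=-17.00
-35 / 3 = -11.67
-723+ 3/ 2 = -1443/ 2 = -721.50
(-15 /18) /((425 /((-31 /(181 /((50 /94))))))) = 155 /867714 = 0.00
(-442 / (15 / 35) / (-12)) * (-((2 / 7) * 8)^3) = -452608 / 441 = -1026.32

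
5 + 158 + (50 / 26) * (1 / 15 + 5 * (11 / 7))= 3743 / 21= 178.24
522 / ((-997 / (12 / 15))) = -2088 / 4985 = -0.42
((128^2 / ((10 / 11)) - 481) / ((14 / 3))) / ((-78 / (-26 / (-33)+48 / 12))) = -6928853 / 30030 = -230.73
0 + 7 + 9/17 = 128/17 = 7.53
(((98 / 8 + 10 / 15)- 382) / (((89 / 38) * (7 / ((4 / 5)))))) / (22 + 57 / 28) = -673208 / 898455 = -0.75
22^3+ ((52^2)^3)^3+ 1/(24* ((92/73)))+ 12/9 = 7727876721872448746791522000000.00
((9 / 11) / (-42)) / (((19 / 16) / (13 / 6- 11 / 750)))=-6456 / 182875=-0.04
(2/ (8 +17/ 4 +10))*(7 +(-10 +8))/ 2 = 20/ 89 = 0.22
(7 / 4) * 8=14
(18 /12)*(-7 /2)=-21 /4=-5.25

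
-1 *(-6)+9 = 15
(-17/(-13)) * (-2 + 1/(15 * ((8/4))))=-1003/390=-2.57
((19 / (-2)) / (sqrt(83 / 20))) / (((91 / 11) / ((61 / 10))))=-12749 * sqrt(415) / 75530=-3.44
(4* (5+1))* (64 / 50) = 768 / 25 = 30.72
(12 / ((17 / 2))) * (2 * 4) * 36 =6912 / 17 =406.59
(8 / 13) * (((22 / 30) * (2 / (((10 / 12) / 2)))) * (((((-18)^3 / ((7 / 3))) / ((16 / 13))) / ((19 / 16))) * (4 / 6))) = -8211456 / 3325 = -2469.61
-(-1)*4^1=4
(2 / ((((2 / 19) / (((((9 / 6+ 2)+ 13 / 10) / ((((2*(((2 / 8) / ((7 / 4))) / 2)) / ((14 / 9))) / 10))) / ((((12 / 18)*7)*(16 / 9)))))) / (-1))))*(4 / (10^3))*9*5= -10773 / 50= -215.46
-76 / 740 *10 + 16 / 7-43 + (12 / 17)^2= -3087083 / 74851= -41.24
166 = 166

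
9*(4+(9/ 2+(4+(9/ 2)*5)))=315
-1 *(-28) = 28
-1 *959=-959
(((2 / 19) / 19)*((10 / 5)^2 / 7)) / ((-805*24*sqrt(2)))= -0.00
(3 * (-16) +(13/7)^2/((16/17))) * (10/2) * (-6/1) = 521385/392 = 1330.06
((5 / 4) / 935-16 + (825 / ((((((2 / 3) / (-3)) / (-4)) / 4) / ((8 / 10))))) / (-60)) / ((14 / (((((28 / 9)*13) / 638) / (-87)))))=2618993 / 62277732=0.04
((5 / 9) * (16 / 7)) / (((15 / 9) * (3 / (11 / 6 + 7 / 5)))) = 776 / 945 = 0.82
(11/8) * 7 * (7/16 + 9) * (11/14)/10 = 18271/2560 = 7.14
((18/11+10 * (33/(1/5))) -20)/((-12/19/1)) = -85253/33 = -2583.42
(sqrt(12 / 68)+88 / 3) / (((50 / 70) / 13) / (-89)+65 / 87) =704613 * sqrt(51) / 8942000+2583581 / 65750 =39.86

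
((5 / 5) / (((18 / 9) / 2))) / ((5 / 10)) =2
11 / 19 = 0.58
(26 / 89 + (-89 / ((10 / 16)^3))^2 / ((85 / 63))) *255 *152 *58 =307924762873628064 / 1390625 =221429042965.31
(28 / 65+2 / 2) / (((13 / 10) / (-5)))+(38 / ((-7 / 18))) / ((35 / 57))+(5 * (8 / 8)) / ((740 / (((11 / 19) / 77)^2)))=-364209164971 / 2212186340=-164.64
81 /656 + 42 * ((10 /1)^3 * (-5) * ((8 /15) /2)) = -55999.88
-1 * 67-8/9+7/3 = -590/9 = -65.56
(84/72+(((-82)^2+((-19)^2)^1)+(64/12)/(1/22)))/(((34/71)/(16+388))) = 103312597/17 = 6077211.59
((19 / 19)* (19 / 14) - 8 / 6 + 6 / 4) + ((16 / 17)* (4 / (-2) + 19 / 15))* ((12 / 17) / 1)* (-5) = 24032 / 6069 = 3.96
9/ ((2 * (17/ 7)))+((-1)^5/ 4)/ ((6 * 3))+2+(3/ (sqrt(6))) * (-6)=4699/ 1224-3 * sqrt(6)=-3.51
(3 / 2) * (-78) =-117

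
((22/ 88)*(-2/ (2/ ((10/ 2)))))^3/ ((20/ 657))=-16425/ 256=-64.16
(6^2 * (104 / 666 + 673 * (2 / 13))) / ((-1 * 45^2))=-1795576 / 974025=-1.84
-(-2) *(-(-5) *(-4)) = -40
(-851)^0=1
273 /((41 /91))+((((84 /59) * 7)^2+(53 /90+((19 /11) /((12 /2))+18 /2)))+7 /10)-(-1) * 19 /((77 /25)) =714094473797 /989056530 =722.00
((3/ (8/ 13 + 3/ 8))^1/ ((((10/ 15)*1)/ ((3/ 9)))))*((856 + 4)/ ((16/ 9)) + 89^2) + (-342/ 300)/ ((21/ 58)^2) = 4815151501/ 378525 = 12720.83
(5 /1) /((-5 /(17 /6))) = -17 /6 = -2.83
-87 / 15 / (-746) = 29 / 3730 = 0.01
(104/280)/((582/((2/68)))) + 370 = 370.00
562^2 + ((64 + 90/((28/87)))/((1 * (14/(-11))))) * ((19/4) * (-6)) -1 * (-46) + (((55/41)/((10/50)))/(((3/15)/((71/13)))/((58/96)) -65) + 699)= 3484416360605535/10744951672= 324284.04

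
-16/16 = -1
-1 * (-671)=671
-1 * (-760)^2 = -577600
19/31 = 0.61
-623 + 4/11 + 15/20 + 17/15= -409697/660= -620.75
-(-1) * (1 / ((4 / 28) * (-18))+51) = 911 / 18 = 50.61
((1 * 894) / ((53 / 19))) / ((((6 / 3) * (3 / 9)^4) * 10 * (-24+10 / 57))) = -39212181 / 719740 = -54.48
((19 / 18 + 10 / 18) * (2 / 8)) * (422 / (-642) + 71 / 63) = 45907 / 242676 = 0.19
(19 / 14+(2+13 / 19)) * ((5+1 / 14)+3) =121475 / 3724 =32.62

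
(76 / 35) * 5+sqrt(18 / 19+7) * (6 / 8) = 3 * sqrt(2869) / 76+76 / 7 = 12.97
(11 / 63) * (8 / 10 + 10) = 66 / 35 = 1.89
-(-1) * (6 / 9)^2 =4 / 9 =0.44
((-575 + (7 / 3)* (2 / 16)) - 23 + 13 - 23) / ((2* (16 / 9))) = -43755 / 256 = -170.92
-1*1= -1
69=69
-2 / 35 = -0.06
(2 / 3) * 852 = 568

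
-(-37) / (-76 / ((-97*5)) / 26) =233285 / 38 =6139.08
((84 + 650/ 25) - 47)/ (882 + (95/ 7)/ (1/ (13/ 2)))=882/ 13583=0.06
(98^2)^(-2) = 1/92236816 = 0.00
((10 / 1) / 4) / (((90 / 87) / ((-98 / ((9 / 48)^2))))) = -181888 / 27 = -6736.59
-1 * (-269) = 269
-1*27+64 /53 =-1367 /53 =-25.79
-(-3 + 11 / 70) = 199 / 70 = 2.84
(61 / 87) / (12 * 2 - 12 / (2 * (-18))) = 61 / 2117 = 0.03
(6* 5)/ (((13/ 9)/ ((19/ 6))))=855/ 13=65.77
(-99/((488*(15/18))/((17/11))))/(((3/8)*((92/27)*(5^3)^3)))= -4131/27402343750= -0.00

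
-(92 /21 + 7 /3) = -47 /7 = -6.71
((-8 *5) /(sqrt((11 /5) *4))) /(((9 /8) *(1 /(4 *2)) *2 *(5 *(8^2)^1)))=-2 *sqrt(55) /99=-0.15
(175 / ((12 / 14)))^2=1500625 / 36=41684.03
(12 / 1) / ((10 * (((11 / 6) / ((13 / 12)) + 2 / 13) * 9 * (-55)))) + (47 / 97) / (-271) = -807031 / 260241300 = -0.00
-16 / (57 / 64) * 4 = -4096 / 57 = -71.86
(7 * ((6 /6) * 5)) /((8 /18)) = 315 /4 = 78.75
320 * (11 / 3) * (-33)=-38720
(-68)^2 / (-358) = -2312 / 179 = -12.92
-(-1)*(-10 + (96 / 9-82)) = -244 / 3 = -81.33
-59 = -59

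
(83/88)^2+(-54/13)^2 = 23745745/1308736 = 18.14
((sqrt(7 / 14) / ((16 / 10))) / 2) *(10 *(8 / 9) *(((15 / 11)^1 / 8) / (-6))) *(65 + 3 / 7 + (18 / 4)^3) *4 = -99625 *sqrt(2) / 4032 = -34.94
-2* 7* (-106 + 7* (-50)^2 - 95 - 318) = -237734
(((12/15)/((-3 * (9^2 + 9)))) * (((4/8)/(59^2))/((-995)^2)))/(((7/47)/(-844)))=39668/16283658943125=0.00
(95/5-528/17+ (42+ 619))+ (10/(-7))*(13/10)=647.08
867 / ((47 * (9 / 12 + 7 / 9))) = 31212 / 2585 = 12.07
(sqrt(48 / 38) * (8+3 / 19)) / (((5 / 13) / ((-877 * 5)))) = -3534310 * sqrt(114) / 361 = -104532.15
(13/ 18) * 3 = 13/ 6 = 2.17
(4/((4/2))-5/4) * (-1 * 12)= -9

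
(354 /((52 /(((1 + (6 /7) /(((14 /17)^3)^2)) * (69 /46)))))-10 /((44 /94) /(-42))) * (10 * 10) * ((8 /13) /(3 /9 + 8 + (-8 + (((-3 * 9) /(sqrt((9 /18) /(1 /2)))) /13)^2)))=1057687454178225 /85371761552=12389.20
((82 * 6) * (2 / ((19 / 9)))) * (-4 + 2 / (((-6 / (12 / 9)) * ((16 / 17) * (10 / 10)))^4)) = -2200231831 / 1181952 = -1861.52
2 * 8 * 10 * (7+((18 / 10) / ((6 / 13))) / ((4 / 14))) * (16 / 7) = 7552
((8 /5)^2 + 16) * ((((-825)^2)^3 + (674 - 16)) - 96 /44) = 1609290164496097097296 /275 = 5851964234531262171.99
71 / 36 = 1.97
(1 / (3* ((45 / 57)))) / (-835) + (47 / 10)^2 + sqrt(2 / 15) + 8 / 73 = sqrt(30) / 15 + 243566123 / 10971900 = 22.56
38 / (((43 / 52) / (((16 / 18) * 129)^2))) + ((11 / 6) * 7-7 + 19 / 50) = 135950198 / 225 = 604223.10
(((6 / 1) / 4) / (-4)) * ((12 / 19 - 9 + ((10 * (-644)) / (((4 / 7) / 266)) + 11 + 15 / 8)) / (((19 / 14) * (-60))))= -637935137 / 46208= -13805.73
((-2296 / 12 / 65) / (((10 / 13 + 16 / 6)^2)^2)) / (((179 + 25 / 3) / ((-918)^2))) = -10760249551779 / 113249300020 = -95.01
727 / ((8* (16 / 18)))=6543 / 64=102.23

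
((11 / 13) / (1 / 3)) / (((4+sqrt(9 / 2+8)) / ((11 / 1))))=2904 / 91 - 1815 * sqrt(2) / 91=3.71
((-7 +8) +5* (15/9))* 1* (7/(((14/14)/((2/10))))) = 196/15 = 13.07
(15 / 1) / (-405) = -1 / 27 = -0.04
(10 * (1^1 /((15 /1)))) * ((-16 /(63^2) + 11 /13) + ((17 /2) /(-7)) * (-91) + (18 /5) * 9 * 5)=28207267 /154791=182.23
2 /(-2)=-1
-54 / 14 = -27 / 7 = -3.86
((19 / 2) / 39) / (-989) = -19 / 77142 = -0.00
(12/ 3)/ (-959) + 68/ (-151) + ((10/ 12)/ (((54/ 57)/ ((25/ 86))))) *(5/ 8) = -3170785189/ 10759887936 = -0.29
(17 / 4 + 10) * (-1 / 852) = -19 / 1136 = -0.02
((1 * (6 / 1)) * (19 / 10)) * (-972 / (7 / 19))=-30076.46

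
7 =7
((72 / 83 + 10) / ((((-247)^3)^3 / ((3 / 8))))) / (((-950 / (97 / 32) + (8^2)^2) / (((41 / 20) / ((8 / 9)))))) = -5380881 / 7410543347829800564982163742720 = -0.00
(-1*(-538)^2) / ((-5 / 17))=984109.60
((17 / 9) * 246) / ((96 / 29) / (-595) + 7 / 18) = 144320820 / 119057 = 1212.20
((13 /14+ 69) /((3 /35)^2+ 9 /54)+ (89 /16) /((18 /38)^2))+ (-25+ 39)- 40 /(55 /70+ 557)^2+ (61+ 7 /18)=5638443593801423 /11231141068656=502.04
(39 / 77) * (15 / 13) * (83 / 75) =249 / 385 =0.65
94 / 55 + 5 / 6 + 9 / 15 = 1037 / 330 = 3.14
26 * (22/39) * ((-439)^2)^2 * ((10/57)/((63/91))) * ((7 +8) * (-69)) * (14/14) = -24431602290609800/171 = -142874867196548.54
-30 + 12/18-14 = -130/3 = -43.33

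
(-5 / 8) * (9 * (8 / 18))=-5 / 2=-2.50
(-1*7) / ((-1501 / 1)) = 7 / 1501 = 0.00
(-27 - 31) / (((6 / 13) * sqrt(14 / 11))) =-377 * sqrt(154) / 42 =-111.39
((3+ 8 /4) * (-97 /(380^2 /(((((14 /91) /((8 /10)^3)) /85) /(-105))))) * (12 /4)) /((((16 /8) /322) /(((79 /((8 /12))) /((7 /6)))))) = 0.01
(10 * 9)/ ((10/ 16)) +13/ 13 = 145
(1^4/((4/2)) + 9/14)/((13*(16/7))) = 1/26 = 0.04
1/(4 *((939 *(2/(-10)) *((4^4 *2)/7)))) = -35/1923072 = -0.00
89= 89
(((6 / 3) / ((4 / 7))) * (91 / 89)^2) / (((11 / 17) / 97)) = 548.53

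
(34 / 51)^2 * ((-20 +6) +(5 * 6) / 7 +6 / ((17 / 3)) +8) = -104 / 357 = -0.29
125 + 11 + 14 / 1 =150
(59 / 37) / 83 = 59 / 3071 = 0.02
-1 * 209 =-209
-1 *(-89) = 89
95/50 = 19/10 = 1.90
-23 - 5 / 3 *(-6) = -13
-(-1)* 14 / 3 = 14 / 3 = 4.67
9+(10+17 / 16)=321 / 16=20.06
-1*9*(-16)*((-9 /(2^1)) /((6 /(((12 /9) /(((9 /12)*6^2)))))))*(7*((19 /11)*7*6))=-29792 /11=-2708.36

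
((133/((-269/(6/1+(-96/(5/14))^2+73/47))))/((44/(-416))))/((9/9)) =1174429017944/3476825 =337787.79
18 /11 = 1.64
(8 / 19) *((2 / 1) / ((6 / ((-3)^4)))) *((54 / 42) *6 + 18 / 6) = 16200 / 133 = 121.80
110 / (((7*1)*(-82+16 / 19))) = -1045 / 5397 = -0.19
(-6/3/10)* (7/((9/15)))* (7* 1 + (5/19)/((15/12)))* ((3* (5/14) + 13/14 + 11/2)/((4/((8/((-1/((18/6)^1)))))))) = 14385/19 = 757.11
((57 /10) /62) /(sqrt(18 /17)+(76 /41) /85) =-754851 /398470094+24433335*sqrt(34) /1593880376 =0.09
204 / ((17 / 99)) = 1188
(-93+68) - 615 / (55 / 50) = -6425 / 11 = -584.09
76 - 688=-612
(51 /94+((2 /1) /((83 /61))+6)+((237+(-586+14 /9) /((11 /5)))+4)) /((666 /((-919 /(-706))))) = -11814567505 /363178450008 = -0.03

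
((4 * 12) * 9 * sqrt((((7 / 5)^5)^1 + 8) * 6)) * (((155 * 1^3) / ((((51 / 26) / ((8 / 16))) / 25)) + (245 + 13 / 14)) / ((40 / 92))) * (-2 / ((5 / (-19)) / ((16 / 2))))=221718753216 * sqrt(1254210) / 371875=667714141.55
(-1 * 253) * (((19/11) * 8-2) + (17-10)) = -4761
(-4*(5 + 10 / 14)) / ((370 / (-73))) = 1168 / 259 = 4.51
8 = 8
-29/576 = -0.05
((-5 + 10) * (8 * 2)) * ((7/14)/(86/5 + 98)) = 25/72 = 0.35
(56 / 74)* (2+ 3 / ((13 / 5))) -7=-2219 / 481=-4.61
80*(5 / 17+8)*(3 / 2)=16920 / 17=995.29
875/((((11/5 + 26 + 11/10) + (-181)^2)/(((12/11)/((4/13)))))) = 113750/1202311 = 0.09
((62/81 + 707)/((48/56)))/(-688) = -401303/334368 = -1.20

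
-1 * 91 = -91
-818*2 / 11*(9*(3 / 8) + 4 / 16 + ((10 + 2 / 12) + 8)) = -213907 / 66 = -3241.02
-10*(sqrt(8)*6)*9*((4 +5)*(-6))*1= 58320*sqrt(2)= 82476.93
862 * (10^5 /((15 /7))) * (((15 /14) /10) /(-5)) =-862000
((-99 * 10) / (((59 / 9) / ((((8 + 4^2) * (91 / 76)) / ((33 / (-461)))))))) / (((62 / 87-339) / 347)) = -2051663157180 / 32992151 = -62186.40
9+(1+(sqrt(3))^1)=sqrt(3)+10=11.73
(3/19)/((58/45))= 135/1102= 0.12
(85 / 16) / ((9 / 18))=85 / 8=10.62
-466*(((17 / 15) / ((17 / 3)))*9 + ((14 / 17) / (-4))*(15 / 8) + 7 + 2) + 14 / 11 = -36290249 / 7480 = -4851.64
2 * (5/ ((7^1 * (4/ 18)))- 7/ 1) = -53/ 7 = -7.57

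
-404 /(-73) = 404 /73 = 5.53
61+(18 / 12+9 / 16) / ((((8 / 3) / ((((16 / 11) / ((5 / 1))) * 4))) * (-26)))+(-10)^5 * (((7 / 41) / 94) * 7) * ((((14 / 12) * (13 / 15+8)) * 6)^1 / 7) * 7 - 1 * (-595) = -117623444669 / 1503060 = -78255.99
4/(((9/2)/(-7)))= -56/9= -6.22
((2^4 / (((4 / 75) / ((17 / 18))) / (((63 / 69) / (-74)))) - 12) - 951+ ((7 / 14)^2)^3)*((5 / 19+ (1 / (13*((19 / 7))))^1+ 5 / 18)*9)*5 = -666138711555 / 26905216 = -24758.72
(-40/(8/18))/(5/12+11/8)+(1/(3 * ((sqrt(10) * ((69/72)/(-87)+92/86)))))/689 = -50.23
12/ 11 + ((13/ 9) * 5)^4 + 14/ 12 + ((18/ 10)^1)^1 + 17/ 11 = 1967612513/ 721710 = 2726.32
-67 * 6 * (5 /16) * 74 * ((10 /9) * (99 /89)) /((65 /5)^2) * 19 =-38858325 /30082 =-1291.75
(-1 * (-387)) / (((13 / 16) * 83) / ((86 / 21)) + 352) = 532512 / 507011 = 1.05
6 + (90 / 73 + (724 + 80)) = 59220 / 73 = 811.23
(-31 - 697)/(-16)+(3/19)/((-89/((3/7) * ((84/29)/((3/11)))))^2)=11517943513/253139318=45.50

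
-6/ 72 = -1/ 12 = -0.08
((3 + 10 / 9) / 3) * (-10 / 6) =-185 / 81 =-2.28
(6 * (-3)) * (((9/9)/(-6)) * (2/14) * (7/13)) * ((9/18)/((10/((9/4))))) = 27/1040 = 0.03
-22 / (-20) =11 / 10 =1.10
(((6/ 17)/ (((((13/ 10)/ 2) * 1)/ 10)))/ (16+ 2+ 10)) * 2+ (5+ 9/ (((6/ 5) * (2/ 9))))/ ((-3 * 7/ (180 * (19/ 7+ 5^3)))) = -459355350/ 10829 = -42419.00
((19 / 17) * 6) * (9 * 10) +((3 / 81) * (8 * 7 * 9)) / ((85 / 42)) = 52084 / 85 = 612.75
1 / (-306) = -1 / 306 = -0.00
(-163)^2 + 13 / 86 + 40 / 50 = 26569.95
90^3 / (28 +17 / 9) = 6561000 / 269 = 24390.33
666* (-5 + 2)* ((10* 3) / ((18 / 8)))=-26640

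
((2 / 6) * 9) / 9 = 1 / 3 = 0.33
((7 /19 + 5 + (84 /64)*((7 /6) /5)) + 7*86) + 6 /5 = 608.87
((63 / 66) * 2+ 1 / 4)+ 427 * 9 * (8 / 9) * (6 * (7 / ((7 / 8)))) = 7214687 / 44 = 163970.16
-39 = -39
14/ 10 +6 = 37/ 5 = 7.40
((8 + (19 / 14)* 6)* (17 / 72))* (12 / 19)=1921 / 798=2.41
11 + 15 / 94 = 1049 / 94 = 11.16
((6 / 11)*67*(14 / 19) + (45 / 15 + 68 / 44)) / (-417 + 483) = 299 / 627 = 0.48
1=1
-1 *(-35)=35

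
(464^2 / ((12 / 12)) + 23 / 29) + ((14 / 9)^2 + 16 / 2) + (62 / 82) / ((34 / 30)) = 352513472456 / 1637253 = 215307.88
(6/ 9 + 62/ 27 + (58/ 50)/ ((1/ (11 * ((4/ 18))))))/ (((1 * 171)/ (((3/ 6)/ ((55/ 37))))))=3811/ 334125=0.01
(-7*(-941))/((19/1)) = 6587/19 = 346.68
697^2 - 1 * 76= 485733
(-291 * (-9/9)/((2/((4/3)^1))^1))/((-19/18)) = -3492/19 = -183.79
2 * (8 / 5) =16 / 5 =3.20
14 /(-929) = -14 /929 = -0.02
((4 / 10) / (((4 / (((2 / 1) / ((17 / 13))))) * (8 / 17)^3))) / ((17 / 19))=4199 / 2560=1.64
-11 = -11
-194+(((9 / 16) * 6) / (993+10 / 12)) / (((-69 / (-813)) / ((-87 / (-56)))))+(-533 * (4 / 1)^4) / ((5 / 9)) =-37756622998067 / 153606880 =-245800.34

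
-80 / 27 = -2.96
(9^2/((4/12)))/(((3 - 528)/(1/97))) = -81/16975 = -0.00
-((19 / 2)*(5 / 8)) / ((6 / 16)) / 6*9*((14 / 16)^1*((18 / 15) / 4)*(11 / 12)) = -1463 / 256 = -5.71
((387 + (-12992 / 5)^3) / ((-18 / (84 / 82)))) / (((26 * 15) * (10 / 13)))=15350625129791 / 4612500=3328048.81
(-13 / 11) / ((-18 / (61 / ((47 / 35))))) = 27755 / 9306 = 2.98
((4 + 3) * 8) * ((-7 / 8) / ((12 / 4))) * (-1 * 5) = 245 / 3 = 81.67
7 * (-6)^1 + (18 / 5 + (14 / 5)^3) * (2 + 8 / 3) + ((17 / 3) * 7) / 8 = 82201 / 1000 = 82.20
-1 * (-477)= 477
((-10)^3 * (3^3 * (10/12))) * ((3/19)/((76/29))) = -489375/361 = -1355.61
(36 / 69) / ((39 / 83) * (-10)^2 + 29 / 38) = 37848 / 3463961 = 0.01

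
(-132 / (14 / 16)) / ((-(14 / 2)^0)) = 1056 / 7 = 150.86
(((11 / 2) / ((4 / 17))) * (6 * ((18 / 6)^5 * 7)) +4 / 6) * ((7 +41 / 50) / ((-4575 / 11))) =-201850231 / 45000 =-4485.56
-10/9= -1.11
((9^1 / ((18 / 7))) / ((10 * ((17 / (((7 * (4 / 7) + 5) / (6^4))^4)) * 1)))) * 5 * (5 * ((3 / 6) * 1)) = 35 / 58477510656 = 0.00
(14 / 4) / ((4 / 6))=21 / 4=5.25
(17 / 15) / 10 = 17 / 150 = 0.11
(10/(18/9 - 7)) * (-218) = 436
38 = 38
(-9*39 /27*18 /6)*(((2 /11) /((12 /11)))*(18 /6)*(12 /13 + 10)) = -213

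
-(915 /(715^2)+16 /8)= -204673 /102245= -2.00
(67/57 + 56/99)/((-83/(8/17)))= -26200/2654091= -0.01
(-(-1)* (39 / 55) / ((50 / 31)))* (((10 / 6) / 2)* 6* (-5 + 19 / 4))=-1209 / 2200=-0.55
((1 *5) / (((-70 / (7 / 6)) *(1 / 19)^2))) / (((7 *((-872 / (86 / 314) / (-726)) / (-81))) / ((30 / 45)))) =50713641 / 958328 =52.92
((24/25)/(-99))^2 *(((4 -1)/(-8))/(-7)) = 8/1588125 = 0.00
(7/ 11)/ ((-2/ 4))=-14/ 11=-1.27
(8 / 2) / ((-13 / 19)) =-76 / 13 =-5.85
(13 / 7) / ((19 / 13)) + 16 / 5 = 2973 / 665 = 4.47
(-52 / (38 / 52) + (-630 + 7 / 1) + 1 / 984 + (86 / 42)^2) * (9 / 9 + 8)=-1896236711 / 305368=-6209.68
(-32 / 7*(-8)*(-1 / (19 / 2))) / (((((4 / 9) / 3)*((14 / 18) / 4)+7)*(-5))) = 31104 / 283955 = 0.11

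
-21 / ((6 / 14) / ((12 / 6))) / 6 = -49 / 3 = -16.33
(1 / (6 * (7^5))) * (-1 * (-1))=1 / 100842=0.00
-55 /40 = -11 /8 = -1.38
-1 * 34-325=-359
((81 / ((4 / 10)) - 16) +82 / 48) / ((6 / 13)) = 58721 / 144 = 407.78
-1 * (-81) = 81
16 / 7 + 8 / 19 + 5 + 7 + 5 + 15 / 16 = 43931 / 2128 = 20.64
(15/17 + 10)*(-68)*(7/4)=-1295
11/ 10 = 1.10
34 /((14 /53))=901 /7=128.71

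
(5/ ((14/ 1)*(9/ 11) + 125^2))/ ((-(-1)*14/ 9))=495/ 2408014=0.00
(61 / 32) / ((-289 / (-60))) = 915 / 2312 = 0.40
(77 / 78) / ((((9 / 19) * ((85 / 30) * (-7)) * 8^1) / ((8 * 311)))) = -64999 / 1989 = -32.68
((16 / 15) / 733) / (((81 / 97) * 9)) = 1552 / 8015355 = 0.00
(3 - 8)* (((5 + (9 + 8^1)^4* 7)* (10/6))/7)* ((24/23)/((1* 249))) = -469600/161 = -2916.77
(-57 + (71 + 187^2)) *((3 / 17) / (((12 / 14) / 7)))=1714167 / 34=50416.68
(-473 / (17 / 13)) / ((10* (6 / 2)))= -6149 / 510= -12.06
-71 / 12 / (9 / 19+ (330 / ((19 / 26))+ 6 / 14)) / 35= -1349 / 3610800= -0.00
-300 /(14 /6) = -900 /7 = -128.57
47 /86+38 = 38.55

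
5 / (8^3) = 5 / 512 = 0.01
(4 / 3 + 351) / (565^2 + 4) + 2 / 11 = 1927001 / 10534557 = 0.18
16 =16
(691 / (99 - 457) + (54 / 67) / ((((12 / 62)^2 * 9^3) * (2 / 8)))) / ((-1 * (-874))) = -10562095 / 5094194652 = -0.00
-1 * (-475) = 475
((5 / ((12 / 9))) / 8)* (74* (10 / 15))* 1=185 / 8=23.12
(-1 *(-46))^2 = 2116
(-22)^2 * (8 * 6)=23232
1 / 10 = 0.10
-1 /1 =-1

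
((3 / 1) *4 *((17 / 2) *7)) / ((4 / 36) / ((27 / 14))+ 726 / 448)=38864448 / 91345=425.47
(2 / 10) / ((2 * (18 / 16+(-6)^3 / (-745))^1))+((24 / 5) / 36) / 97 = 294682 / 4090005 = 0.07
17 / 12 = 1.42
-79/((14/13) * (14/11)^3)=-1366937/38416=-35.58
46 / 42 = 23 / 21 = 1.10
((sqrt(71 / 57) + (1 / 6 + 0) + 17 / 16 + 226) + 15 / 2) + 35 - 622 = -16909 / 48 + sqrt(4047) / 57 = -351.15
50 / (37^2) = 50 / 1369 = 0.04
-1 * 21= -21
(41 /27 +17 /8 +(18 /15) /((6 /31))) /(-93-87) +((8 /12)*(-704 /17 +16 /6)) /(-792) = -802397 /36352800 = -0.02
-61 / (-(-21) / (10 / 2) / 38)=-11590 / 21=-551.90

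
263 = 263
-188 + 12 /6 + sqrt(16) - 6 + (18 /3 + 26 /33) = -5980 /33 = -181.21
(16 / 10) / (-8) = -1 / 5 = -0.20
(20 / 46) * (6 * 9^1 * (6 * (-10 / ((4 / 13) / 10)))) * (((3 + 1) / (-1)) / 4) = 1053000 / 23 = 45782.61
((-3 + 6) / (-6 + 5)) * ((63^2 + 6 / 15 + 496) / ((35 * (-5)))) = 66981 / 875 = 76.55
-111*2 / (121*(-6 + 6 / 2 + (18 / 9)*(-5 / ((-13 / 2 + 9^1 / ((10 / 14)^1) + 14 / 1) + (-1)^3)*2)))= 42402 / 93533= 0.45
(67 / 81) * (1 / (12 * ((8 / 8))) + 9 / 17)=8375 / 16524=0.51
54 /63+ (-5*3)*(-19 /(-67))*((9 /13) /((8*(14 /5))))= 10113 /13936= 0.73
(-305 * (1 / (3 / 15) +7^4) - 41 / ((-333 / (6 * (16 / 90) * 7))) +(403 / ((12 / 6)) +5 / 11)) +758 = -80534988271 / 109890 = -732869.13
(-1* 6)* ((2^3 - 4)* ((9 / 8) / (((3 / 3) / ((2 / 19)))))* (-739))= 39906 / 19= 2100.32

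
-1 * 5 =-5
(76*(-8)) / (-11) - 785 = -8027 / 11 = -729.73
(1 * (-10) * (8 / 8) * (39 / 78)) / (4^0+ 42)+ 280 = 12035 / 43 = 279.88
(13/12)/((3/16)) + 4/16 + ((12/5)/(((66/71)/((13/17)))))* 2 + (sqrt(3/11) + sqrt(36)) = sqrt(33)/11 + 537767/33660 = 16.50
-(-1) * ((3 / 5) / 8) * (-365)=-219 / 8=-27.38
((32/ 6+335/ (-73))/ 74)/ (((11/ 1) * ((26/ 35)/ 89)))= 507745/ 4634916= 0.11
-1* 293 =-293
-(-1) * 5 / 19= 5 / 19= 0.26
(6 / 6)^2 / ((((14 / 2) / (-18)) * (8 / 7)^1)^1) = -9 / 4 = -2.25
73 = 73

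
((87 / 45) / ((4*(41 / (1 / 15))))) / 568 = 29 / 20959200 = 0.00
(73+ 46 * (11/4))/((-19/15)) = -315/2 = -157.50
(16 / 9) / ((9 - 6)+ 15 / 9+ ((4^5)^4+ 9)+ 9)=4 / 2473901162547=0.00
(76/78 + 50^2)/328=48769/6396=7.62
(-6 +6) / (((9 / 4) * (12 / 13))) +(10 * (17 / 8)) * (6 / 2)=255 / 4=63.75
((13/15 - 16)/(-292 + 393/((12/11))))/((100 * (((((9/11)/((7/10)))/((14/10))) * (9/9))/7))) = -122353/6581250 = -0.02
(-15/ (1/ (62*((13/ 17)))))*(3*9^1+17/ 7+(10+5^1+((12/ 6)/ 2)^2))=-32307.73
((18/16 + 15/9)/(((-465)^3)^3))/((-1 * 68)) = 67/1658810327025803246437500000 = 0.00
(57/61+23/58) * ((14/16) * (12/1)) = 13.98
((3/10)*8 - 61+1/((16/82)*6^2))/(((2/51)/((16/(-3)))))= 1431043/180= 7950.24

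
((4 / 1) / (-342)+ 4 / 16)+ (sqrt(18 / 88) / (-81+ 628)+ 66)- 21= 3 *sqrt(11) / 12034+ 30943 / 684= 45.24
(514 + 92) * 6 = 3636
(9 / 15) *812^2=1978032 / 5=395606.40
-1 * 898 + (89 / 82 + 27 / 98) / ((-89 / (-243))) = -159898936 / 178801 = -894.28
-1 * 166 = -166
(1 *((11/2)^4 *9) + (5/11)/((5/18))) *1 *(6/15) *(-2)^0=1449747/440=3294.88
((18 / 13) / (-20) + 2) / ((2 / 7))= 1757 / 260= 6.76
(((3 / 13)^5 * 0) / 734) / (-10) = 0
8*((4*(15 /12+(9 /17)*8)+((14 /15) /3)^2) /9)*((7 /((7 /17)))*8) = 48554048 /18225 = 2664.15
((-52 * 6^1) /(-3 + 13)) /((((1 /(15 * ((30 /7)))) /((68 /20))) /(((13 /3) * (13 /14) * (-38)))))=51093432 /49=1042723.10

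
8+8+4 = 20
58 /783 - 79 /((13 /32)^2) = -2183854 /4563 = -478.60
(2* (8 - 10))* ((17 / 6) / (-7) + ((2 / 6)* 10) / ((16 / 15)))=-457 / 42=-10.88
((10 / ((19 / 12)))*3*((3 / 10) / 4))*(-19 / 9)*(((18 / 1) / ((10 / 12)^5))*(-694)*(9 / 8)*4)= 1311360192 / 3125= 419635.26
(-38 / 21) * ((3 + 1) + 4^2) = -36.19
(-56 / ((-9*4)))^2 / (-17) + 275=378479 / 1377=274.86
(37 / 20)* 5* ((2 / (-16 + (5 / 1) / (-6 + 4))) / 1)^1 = -1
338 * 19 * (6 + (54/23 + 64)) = 10686208/23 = 464617.74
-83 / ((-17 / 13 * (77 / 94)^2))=9534044 / 100793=94.59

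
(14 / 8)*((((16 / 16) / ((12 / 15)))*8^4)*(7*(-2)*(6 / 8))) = -94080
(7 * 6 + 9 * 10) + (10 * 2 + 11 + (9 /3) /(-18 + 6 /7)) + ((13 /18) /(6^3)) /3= 9496019 /58320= 162.83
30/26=15/13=1.15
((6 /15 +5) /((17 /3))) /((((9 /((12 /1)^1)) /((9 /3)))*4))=81 /85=0.95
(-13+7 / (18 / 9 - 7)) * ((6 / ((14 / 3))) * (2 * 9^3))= -944784 / 35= -26993.83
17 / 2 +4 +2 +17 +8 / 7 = 457 / 14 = 32.64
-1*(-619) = 619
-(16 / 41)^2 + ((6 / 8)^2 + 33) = 898601 / 26896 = 33.41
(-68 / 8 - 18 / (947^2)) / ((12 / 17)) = -259178413 / 21523416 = -12.04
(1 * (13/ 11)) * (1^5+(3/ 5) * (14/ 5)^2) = 9269/ 1375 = 6.74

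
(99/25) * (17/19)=1683/475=3.54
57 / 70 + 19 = 1387 / 70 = 19.81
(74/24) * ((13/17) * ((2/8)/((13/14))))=0.63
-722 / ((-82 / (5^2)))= 9025 / 41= 220.12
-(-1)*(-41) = -41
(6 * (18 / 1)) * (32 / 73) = 3456 / 73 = 47.34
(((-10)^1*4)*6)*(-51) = 12240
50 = 50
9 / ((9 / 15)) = 15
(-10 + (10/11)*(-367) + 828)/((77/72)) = 383616/847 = 452.91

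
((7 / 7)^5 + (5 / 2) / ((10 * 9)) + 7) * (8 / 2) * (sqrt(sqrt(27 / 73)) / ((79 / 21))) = 2023 * 219^(3 / 4) / 17301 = 6.66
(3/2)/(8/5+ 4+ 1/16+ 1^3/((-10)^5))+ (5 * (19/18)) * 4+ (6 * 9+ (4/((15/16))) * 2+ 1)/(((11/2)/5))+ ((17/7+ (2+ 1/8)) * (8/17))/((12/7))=18024782023/224234604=80.38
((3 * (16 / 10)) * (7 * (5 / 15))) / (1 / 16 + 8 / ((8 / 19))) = 0.59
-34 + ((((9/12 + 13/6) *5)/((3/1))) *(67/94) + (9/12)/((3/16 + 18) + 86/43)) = -33335305/1093032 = -30.50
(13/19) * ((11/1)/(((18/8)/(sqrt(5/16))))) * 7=1001 * sqrt(5)/171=13.09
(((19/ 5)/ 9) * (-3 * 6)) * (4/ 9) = -152/ 45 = -3.38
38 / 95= 2 / 5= 0.40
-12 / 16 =-3 / 4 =-0.75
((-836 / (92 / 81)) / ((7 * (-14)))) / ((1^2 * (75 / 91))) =73359 / 8050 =9.11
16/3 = 5.33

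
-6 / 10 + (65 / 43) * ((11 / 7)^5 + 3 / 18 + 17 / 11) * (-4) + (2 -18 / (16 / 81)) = -150743034737 / 953965320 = -158.02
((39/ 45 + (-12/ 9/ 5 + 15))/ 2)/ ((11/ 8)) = 312/ 55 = 5.67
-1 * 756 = -756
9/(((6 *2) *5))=3/20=0.15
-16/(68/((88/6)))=-176/51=-3.45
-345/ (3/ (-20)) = 2300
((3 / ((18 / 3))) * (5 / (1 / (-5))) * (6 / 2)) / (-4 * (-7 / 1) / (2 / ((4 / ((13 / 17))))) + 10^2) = -975 / 4504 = -0.22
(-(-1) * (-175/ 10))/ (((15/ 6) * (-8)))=7/ 8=0.88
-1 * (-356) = 356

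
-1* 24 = -24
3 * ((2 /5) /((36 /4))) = 0.13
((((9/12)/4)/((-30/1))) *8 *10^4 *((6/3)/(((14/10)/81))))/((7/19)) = -7695000/49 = -157040.82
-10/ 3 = -3.33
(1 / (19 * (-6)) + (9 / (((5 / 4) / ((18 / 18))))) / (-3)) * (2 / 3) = -1373 / 855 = -1.61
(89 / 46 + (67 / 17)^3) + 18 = 18340319 / 225998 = 81.15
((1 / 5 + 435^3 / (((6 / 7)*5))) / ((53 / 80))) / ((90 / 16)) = 12292056128 / 2385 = 5153901.94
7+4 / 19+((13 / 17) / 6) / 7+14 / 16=439741 / 54264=8.10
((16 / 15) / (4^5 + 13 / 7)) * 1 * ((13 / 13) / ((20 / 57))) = 532 / 179525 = 0.00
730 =730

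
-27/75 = -9/25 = -0.36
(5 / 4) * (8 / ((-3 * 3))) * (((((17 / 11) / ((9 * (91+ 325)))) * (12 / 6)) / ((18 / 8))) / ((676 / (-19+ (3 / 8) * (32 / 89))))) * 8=142715 / 1567979127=0.00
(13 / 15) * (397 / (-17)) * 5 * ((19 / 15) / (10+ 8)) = -98059 / 13770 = -7.12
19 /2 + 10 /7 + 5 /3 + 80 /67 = 38803 /2814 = 13.79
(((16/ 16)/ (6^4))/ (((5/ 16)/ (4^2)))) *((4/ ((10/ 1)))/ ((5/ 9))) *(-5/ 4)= -8/ 225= -0.04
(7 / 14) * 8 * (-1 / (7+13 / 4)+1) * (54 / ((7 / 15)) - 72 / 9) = 388.82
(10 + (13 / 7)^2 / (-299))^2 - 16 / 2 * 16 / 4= 86075921 / 1270129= 67.77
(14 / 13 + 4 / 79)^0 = 1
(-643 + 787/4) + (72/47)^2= -3922329/8836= -443.90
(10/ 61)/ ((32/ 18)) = 45/ 488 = 0.09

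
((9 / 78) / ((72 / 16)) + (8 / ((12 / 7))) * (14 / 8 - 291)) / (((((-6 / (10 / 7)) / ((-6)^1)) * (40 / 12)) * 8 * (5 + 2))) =-105285 / 10192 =-10.33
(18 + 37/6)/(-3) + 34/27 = -367/54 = -6.80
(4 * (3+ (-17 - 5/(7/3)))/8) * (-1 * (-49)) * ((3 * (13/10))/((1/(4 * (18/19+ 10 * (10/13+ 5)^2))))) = -2543362416/1235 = -2059402.77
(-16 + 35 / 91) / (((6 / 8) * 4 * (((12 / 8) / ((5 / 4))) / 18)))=-1015 / 13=-78.08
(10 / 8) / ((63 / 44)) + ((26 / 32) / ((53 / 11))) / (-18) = 92279 / 106848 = 0.86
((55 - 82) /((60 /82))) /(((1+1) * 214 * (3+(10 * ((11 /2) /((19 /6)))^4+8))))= -48088449 /56892931480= -0.00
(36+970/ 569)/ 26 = 1.45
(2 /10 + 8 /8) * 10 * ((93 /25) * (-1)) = -1116 /25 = -44.64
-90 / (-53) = 90 / 53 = 1.70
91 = 91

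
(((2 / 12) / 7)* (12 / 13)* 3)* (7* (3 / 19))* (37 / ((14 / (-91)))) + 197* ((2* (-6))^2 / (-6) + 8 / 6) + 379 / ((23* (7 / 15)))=-40815158 / 9177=-4447.55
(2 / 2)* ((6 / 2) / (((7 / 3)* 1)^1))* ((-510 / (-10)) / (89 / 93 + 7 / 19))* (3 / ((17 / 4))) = 34.92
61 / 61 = 1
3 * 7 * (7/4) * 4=147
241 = 241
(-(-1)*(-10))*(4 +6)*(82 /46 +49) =-5078.26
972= 972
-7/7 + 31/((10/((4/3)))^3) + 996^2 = 3348050873/3375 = 992015.07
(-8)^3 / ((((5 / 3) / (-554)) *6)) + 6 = 28370.80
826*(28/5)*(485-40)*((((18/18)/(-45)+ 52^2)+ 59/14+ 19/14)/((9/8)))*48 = 32125331001344/135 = 237965414824.77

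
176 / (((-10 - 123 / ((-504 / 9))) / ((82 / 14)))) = -57728 / 437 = -132.10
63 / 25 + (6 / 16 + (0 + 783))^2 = 981886257 / 1600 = 613678.91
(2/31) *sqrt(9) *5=30/31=0.97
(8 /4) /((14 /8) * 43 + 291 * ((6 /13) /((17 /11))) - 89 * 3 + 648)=1768 /480149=0.00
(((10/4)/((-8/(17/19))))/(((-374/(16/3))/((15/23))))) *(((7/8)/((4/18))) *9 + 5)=16175/153824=0.11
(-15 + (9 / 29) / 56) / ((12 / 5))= -6.25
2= 2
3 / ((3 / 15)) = 15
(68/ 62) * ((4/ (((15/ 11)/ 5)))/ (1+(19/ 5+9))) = 1.17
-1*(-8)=8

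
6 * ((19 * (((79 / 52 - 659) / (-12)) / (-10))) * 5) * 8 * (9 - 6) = -1948773 / 26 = -74952.81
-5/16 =-0.31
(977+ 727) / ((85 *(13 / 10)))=3408 / 221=15.42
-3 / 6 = -1 / 2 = -0.50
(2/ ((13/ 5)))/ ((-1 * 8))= -5/ 52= -0.10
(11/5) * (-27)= -297/5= -59.40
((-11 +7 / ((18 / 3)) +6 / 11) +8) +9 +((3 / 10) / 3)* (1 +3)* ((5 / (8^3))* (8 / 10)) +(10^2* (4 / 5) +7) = 1000193 / 10560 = 94.72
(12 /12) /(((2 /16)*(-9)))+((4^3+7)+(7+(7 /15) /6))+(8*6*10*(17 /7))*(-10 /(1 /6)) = -44015371 /630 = -69865.67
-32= -32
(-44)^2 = 1936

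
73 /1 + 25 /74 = 73.34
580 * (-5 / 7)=-414.29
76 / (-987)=-76 / 987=-0.08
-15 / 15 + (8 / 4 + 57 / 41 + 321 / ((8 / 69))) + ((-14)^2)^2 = 13509341 / 328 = 41187.02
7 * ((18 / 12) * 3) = 63 / 2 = 31.50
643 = 643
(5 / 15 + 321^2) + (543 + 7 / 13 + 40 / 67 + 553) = 104138.47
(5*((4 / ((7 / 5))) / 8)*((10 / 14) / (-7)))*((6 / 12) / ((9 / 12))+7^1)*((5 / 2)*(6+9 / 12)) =-23.57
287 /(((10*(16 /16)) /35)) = 2009 /2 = 1004.50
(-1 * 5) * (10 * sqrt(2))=-50 * sqrt(2)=-70.71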